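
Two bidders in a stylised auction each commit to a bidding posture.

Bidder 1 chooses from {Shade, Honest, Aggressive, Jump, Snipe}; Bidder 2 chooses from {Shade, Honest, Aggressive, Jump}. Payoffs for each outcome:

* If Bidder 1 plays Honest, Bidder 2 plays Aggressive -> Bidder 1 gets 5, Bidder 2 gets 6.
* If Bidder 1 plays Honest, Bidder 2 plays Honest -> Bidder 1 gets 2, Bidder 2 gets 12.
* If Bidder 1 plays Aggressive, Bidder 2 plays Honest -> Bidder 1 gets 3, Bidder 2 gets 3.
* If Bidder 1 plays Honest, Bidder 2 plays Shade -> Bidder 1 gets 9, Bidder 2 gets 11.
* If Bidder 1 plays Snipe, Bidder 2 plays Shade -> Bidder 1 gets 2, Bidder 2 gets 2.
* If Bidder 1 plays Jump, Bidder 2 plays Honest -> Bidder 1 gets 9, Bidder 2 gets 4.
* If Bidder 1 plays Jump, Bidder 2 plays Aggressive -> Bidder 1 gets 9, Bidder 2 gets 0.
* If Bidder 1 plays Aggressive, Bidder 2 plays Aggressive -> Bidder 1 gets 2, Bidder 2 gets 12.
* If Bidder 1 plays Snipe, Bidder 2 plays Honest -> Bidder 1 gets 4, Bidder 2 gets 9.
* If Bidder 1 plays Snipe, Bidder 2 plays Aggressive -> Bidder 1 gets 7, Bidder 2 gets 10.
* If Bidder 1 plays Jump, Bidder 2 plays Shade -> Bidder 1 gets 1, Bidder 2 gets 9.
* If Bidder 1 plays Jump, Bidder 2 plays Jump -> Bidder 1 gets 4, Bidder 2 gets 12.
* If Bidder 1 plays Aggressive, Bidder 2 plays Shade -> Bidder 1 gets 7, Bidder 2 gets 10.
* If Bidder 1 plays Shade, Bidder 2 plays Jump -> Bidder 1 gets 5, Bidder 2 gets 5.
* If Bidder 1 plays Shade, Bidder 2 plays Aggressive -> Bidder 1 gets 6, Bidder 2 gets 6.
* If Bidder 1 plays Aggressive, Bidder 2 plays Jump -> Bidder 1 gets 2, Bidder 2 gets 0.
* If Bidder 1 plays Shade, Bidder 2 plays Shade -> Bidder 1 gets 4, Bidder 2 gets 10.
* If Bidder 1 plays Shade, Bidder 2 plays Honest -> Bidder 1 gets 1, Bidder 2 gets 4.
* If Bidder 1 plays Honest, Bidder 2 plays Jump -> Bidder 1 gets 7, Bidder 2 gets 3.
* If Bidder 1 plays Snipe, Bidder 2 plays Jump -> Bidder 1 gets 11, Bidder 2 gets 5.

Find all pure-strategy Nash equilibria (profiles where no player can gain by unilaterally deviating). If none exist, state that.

No pure-strategy Nash equilibrium.

For each strategy profile, look for a profitable unilateral deviation.
(Shade, Shade): Bidder 1 can switch to Honest (4 → 9). Not NE.
(Shade, Honest): Bidder 1 can switch to Honest (1 → 2). Not NE.
(Shade, Aggressive): Bidder 1 can switch to Jump (6 → 9). Not NE.
(Shade, Jump): Bidder 1 can switch to Honest (5 → 7). Not NE.
(Honest, Shade): Bidder 2 can switch to Honest (11 → 12). Not NE.
(Honest, Honest): Bidder 1 can switch to Aggressive (2 → 3). Not NE.
(Honest, Aggressive): Bidder 1 can switch to Shade (5 → 6). Not NE.
(Honest, Jump): Bidder 1 can switch to Snipe (7 → 11). Not NE.
(Aggressive, Shade): Bidder 1 can switch to Honest (7 → 9). Not NE.
(Aggressive, Honest): Bidder 1 can switch to Jump (3 → 9). Not NE.
(The remaining 10 profiles each have a profitable deviation by the same check.)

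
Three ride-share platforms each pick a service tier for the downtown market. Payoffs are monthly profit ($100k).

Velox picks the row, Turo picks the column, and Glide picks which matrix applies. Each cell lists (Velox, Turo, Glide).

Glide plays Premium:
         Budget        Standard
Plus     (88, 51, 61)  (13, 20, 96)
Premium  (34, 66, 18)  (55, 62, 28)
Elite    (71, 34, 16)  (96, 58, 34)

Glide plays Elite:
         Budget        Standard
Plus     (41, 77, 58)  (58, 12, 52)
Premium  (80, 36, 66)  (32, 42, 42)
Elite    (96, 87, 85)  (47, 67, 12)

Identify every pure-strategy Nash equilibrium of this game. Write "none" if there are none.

For each player, find the best response to each opponent profile; mutual best responses are the pure NE.
Velox against (Budget, Premium): payoffs 88, 34, 71 → best response Plus.
Velox against (Budget, Elite): payoffs 41, 80, 96 → best response Elite.
Velox against (Standard, Premium): payoffs 13, 55, 96 → best response Elite.
Velox against (Standard, Elite): payoffs 58, 32, 47 → best response Plus.
Turo against (Plus, Premium): payoffs 51, 20 → best response Budget.
Turo against (Plus, Elite): payoffs 77, 12 → best response Budget.
Turo against (Premium, Premium): payoffs 66, 62 → best response Budget.
Turo against (Premium, Elite): payoffs 36, 42 → best response Standard.
Turo against (Elite, Premium): payoffs 34, 58 → best response Standard.
Turo against (Elite, Elite): payoffs 87, 67 → best response Budget.
Glide against (Plus, Budget): payoffs 61, 58 → best response Premium.
Glide against (Plus, Standard): payoffs 96, 52 → best response Premium.
Glide against (Premium, Budget): payoffs 18, 66 → best response Elite.
Glide against (Premium, Standard): payoffs 28, 42 → best response Elite.
Glide against (Elite, Budget): payoffs 16, 85 → best response Elite.
Glide against (Elite, Standard): payoffs 34, 12 → best response Premium.
Mutual best responses: (Plus, Budget, Premium); (Elite, Budget, Elite); (Elite, Standard, Premium).

Pure-strategy Nash equilibria: (Plus, Budget, Premium), (Elite, Budget, Elite), (Elite, Standard, Premium)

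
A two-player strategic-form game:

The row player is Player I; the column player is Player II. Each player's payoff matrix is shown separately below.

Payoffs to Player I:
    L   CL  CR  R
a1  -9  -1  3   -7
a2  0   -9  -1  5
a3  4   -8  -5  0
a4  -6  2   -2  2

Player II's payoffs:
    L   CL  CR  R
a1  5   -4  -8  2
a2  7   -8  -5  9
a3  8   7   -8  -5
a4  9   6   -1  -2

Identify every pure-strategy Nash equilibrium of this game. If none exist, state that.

For each strategy profile, look for a profitable unilateral deviation.
(a1, L): Player I can switch to a2 (-9 → 0). Not NE.
(a1, CL): Player I can switch to a4 (-1 → 2). Not NE.
(a1, CR): Player II can switch to L (-8 → 5). Not NE.
(a1, R): Player I can switch to a2 (-7 → 5). Not NE.
(a2, L): Player I can switch to a3 (0 → 4). Not NE.
(a2, CL): Player I can switch to a1 (-9 → -1). Not NE.
(a2, CR): Player I can switch to a1 (-1 → 3). Not NE.
(a2, R): Player I gets 5, best alternative 2; Player II gets 9, best alternative 7. No profitable deviation — NE.
(a3, L): Player I gets 4, best alternative 0; Player II gets 8, best alternative 7. No profitable deviation — NE.
(a3, CL): Player I can switch to a1 (-8 → -1). Not NE.
(a3, CR): Player I can switch to a1 (-5 → 3). Not NE.
(a3, R): Player I can switch to a2 (0 → 5). Not NE.
(The remaining 4 profiles each have a profitable deviation by the same check.)

Pure-strategy Nash equilibria: (a2, R); (a3, L)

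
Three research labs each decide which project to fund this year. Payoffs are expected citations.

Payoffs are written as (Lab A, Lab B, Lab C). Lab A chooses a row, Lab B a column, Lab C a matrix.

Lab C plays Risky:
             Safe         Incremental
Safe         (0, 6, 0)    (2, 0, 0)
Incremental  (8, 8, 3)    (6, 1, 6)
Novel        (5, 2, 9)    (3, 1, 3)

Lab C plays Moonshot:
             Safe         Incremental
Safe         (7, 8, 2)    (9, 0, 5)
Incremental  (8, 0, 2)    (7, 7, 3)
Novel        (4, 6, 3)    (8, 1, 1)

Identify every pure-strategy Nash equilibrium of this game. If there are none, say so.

Lab A against (Safe, Risky): payoffs 0, 8, 5 → best response Incremental.
Lab A against (Safe, Moonshot): payoffs 7, 8, 4 → best response Incremental.
Lab A against (Incremental, Risky): payoffs 2, 6, 3 → best response Incremental.
Lab A against (Incremental, Moonshot): payoffs 9, 7, 8 → best response Safe.
Lab B against (Safe, Risky): payoffs 6, 0 → best response Safe.
Lab B against (Safe, Moonshot): payoffs 8, 0 → best response Safe.
Lab B against (Incremental, Risky): payoffs 8, 1 → best response Safe.
Lab B against (Incremental, Moonshot): payoffs 0, 7 → best response Incremental.
Lab B against (Novel, Risky): payoffs 2, 1 → best response Safe.
Lab B against (Novel, Moonshot): payoffs 6, 1 → best response Safe.
Lab C against (Safe, Safe): payoffs 0, 2 → best response Moonshot.
Lab C against (Safe, Incremental): payoffs 0, 5 → best response Moonshot.
Lab C against (Incremental, Safe): payoffs 3, 2 → best response Risky.
Lab C against (Incremental, Incremental): payoffs 6, 3 → best response Risky.
Lab C against (Novel, Safe): payoffs 9, 3 → best response Risky.
Lab C against (Novel, Incremental): payoffs 3, 1 → best response Risky.
Mutual best responses: (Incremental, Safe, Risky).

The unique pure-strategy Nash equilibrium is (Incremental, Safe, Risky).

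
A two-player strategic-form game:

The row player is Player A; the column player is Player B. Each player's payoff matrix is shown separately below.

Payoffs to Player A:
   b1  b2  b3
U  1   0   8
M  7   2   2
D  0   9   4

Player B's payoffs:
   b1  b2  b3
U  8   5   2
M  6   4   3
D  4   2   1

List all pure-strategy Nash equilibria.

(M, b1)

(U, b1): Player A can switch to M (1 → 7). Not NE.
(U, b2): Player A can switch to M (0 → 2). Not NE.
(U, b3): Player B can switch to b1 (2 → 8). Not NE.
(M, b1): Player A gets 7, best alternative 1; Player B gets 6, best alternative 4. No profitable deviation — NE.
(M, b2): Player A can switch to D (2 → 9). Not NE.
(M, b3): Player A can switch to U (2 → 8). Not NE.
(D, b1): Player A can switch to U (0 → 1). Not NE.
(D, b2): Player B can switch to b1 (2 → 4). Not NE.
(D, b3): Player A can switch to U (4 → 8). Not NE.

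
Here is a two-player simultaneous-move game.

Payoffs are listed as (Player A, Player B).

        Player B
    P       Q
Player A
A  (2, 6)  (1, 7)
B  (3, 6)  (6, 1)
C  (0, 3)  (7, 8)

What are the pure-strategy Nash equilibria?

The pure Nash equilibria are (B, P) and (C, Q).

(A, P): Player A can switch to B (2 → 3). Not NE.
(A, Q): Player A can switch to B (1 → 6). Not NE.
(B, P): Player A gets 3, best alternative 2; Player B gets 6, best alternative 1. No profitable deviation — NE.
(B, Q): Player A can switch to C (6 → 7). Not NE.
(C, P): Player A can switch to A (0 → 2). Not NE.
(C, Q): Player A gets 7, best alternative 6; Player B gets 8, best alternative 3. No profitable deviation — NE.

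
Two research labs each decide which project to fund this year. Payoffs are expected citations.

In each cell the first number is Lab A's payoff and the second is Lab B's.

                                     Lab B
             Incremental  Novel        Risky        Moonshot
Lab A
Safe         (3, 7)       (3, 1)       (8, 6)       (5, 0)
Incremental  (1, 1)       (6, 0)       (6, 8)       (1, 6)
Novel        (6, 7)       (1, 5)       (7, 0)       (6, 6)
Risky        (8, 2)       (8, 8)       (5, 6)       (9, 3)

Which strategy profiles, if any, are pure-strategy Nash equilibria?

Pure NE: (Risky, Novel)

For each player, find the best response to each opponent profile; mutual best responses are the pure NE.
Lab A against Incremental: payoffs 3, 1, 6, 8 → best response Risky.
Lab A against Novel: payoffs 3, 6, 1, 8 → best response Risky.
Lab A against Risky: payoffs 8, 6, 7, 5 → best response Safe.
Lab A against Moonshot: payoffs 5, 1, 6, 9 → best response Risky.
Lab B against Safe: payoffs 7, 1, 6, 0 → best response Incremental.
Lab B against Incremental: payoffs 1, 0, 8, 6 → best response Risky.
Lab B against Novel: payoffs 7, 5, 0, 6 → best response Incremental.
Lab B against Risky: payoffs 2, 8, 6, 3 → best response Novel.
Mutual best responses: (Risky, Novel).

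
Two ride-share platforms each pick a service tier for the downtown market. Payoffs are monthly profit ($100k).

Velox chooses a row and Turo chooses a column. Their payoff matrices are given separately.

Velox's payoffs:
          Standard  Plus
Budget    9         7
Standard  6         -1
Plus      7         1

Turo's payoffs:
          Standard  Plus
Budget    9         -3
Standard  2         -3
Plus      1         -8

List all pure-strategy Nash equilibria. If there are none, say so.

Mark each player's best response to every combination of opponents' strategies; a profile where every player is best-responding is a pure Nash equilibrium.
Velox against Standard: payoffs 9, 6, 7 → best response Budget.
Velox against Plus: payoffs 7, -1, 1 → best response Budget.
Turo against Budget: payoffs 9, -3 → best response Standard.
Turo against Standard: payoffs 2, -3 → best response Standard.
Turo against Plus: payoffs 1, -8 → best response Standard.
Mutual best responses: (Budget, Standard).

(Budget, Standard)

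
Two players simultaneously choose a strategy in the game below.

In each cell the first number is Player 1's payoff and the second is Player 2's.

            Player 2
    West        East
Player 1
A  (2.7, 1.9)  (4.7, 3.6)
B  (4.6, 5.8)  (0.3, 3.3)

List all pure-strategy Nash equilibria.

(A, East); (B, West)

Player 1 against West: payoffs 2.7, 4.6 → best response B.
Player 1 against East: payoffs 4.7, 0.3 → best response A.
Player 2 against A: payoffs 1.9, 3.6 → best response East.
Player 2 against B: payoffs 5.8, 3.3 → best response West.
Mutual best responses: (A, East); (B, West).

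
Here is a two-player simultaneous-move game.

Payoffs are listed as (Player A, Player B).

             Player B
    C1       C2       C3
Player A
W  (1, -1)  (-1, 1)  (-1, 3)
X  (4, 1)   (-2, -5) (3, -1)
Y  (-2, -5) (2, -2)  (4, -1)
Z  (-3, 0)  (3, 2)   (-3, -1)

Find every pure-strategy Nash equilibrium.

(X, C1) and (Y, C3) and (Z, C2)

Player A against C1: payoffs 1, 4, -2, -3 → best response X.
Player A against C2: payoffs -1, -2, 2, 3 → best response Z.
Player A against C3: payoffs -1, 3, 4, -3 → best response Y.
Player B against W: payoffs -1, 1, 3 → best response C3.
Player B against X: payoffs 1, -5, -1 → best response C1.
Player B against Y: payoffs -5, -2, -1 → best response C3.
Player B against Z: payoffs 0, 2, -1 → best response C2.
Mutual best responses: (X, C1); (Y, C3); (Z, C2).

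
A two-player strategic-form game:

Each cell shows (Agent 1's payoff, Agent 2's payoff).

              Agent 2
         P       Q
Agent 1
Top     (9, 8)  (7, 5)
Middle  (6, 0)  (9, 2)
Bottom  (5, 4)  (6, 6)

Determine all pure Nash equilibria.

(Top, P) and (Middle, Q)

Agent 1 against P: payoffs 9, 6, 5 → best response Top.
Agent 1 against Q: payoffs 7, 9, 6 → best response Middle.
Agent 2 against Top: payoffs 8, 5 → best response P.
Agent 2 against Middle: payoffs 0, 2 → best response Q.
Agent 2 against Bottom: payoffs 4, 6 → best response Q.
Mutual best responses: (Top, P); (Middle, Q).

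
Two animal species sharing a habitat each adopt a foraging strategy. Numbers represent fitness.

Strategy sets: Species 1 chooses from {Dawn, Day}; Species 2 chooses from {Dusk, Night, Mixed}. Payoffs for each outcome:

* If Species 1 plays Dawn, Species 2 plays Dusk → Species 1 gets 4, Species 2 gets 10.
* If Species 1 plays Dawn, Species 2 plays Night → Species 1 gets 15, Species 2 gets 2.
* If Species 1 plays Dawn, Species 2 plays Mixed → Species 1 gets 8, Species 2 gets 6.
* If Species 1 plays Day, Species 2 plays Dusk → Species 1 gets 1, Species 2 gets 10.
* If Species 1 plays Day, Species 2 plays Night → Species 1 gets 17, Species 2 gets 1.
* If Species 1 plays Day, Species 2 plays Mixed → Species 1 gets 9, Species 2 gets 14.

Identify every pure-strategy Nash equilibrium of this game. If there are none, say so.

The pure Nash equilibria are (Dawn, Dusk), (Day, Mixed).

For each player, find the best response to each opponent profile; mutual best responses are the pure NE.
Species 1 against Dusk: payoffs 4, 1 → best response Dawn.
Species 1 against Night: payoffs 15, 17 → best response Day.
Species 1 against Mixed: payoffs 8, 9 → best response Day.
Species 2 against Dawn: payoffs 10, 2, 6 → best response Dusk.
Species 2 against Day: payoffs 10, 1, 14 → best response Mixed.
Mutual best responses: (Dawn, Dusk); (Day, Mixed).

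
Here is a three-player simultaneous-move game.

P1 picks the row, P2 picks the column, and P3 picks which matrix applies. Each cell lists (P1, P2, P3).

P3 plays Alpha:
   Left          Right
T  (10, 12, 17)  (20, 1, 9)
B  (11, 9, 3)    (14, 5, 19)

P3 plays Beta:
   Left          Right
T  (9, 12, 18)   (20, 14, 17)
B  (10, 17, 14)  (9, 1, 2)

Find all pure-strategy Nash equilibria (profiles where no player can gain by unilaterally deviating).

(T, Right, Beta), (B, Left, Beta)

(T, Left, Alpha): P1 can switch to B (10 → 11). Not NE.
(T, Left, Beta): P1 can switch to B (9 → 10). Not NE.
(T, Right, Alpha): P2 can switch to Left (1 → 12). Not NE.
(T, Right, Beta): P1 gets 20, best alternative 9; P2 gets 14, best alternative 12; P3 gets 17, best alternative 9. No profitable deviation — NE.
(B, Left, Alpha): P3 can switch to Beta (3 → 14). Not NE.
(B, Left, Beta): P1 gets 10, best alternative 9; P2 gets 17, best alternative 1; P3 gets 14, best alternative 3. No profitable deviation — NE.
(B, Right, Alpha): P1 can switch to T (14 → 20). Not NE.
(B, Right, Beta): P1 can switch to T (9 → 20). Not NE.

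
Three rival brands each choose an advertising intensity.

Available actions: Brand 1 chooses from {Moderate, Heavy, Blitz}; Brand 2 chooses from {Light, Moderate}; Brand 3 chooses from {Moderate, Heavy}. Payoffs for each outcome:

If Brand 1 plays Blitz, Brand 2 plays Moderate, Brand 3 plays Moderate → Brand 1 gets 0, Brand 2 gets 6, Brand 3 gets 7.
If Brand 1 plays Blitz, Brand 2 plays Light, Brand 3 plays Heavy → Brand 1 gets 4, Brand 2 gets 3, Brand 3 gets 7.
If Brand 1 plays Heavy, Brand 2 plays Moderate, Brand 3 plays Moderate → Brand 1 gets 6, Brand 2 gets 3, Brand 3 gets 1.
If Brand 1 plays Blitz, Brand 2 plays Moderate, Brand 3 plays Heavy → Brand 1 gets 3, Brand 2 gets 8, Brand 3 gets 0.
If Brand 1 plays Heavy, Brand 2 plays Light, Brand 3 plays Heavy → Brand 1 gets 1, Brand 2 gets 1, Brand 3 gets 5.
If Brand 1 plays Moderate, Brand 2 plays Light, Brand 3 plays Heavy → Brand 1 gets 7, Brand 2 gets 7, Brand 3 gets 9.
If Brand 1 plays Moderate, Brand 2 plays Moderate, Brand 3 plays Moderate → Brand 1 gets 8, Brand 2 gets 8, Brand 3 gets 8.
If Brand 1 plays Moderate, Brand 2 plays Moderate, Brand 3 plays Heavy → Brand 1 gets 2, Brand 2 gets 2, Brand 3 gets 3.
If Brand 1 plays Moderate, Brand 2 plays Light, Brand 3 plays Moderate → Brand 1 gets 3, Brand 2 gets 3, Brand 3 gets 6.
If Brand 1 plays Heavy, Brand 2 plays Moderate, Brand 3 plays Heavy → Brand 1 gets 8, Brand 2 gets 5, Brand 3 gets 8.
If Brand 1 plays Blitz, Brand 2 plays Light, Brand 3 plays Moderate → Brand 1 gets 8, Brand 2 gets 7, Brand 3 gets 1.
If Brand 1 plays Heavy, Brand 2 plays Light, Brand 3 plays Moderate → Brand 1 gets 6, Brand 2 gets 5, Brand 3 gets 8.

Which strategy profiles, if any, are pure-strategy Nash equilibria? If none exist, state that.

(Moderate, Light, Heavy), (Moderate, Moderate, Moderate), (Heavy, Moderate, Heavy)

(Moderate, Light, Moderate): Brand 1 can switch to Heavy (3 → 6). Not NE.
(Moderate, Light, Heavy): Brand 1 gets 7, best alternative 4; Brand 2 gets 7, best alternative 2; Brand 3 gets 9, best alternative 6. No profitable deviation — NE.
(Moderate, Moderate, Moderate): Brand 1 gets 8, best alternative 6; Brand 2 gets 8, best alternative 3; Brand 3 gets 8, best alternative 3. No profitable deviation — NE.
(Moderate, Moderate, Heavy): Brand 1 can switch to Heavy (2 → 8). Not NE.
(Heavy, Light, Moderate): Brand 1 can switch to Blitz (6 → 8). Not NE.
(Heavy, Light, Heavy): Brand 1 can switch to Moderate (1 → 7). Not NE.
(Heavy, Moderate, Moderate): Brand 1 can switch to Moderate (6 → 8). Not NE.
(Heavy, Moderate, Heavy): Brand 1 gets 8, best alternative 3; Brand 2 gets 5, best alternative 1; Brand 3 gets 8, best alternative 1. No profitable deviation — NE.
(Blitz, Light, Moderate): Brand 3 can switch to Heavy (1 → 7). Not NE.
(Blitz, Light, Heavy): Brand 1 can switch to Moderate (4 → 7). Not NE.
(Blitz, Moderate, Moderate): Brand 1 can switch to Moderate (0 → 8). Not NE.
(The remaining 1 profile has a profitable deviation by the same check.)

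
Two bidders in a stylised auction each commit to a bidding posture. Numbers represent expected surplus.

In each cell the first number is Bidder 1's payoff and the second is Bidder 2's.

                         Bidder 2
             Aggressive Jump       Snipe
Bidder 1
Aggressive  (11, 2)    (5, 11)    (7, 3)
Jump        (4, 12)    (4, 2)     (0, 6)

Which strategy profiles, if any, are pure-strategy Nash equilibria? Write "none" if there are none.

(Aggressive, Aggressive): Bidder 2 can switch to Jump (2 → 11). Not NE.
(Aggressive, Jump): Bidder 1 gets 5, best alternative 4; Bidder 2 gets 11, best alternative 3. No profitable deviation — NE.
(Aggressive, Snipe): Bidder 2 can switch to Jump (3 → 11). Not NE.
(Jump, Aggressive): Bidder 1 can switch to Aggressive (4 → 11). Not NE.
(Jump, Jump): Bidder 1 can switch to Aggressive (4 → 5). Not NE.
(Jump, Snipe): Bidder 1 can switch to Aggressive (0 → 7). Not NE.

(Aggressive, Jump)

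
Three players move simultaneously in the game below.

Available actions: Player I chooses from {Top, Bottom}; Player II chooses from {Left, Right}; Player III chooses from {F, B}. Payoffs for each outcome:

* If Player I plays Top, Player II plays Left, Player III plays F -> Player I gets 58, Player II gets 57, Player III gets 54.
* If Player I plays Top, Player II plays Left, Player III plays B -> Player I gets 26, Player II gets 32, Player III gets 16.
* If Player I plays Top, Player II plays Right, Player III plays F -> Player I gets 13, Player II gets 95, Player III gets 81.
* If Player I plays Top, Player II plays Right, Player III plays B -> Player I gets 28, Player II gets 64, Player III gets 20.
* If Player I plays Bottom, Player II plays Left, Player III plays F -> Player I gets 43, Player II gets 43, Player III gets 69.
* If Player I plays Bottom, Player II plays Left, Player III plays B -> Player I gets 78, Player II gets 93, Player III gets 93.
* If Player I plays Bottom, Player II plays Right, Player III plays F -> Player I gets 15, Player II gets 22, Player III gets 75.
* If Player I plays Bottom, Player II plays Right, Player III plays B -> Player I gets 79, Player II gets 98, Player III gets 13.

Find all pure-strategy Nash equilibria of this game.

For each player, find the best response to each opponent profile; mutual best responses are the pure NE.
Player I against (Left, F): payoffs 58, 43 → best response Top.
Player I against (Left, B): payoffs 26, 78 → best response Bottom.
Player I against (Right, F): payoffs 13, 15 → best response Bottom.
Player I against (Right, B): payoffs 28, 79 → best response Bottom.
Player II against (Top, F): payoffs 57, 95 → best response Right.
Player II against (Top, B): payoffs 32, 64 → best response Right.
Player II against (Bottom, F): payoffs 43, 22 → best response Left.
Player II against (Bottom, B): payoffs 93, 98 → best response Right.
Player III against (Top, Left): payoffs 54, 16 → best response F.
Player III against (Top, Right): payoffs 81, 20 → best response F.
Player III against (Bottom, Left): payoffs 69, 93 → best response B.
Player III against (Bottom, Right): payoffs 75, 13 → best response F.
No profile is a mutual best response for all players.

No pure-strategy Nash equilibrium.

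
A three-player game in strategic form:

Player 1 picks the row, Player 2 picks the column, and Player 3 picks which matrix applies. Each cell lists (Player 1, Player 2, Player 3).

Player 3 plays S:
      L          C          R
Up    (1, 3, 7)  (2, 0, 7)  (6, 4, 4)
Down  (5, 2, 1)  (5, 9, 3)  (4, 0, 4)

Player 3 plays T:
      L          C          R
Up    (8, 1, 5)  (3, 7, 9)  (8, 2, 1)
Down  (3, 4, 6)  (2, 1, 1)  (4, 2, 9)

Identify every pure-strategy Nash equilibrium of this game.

Pure-strategy Nash equilibria: (Up, C, T); (Up, R, S); (Down, C, S)

(Up, L, S): Player 1 can switch to Down (1 → 5). Not NE.
(Up, L, T): Player 2 can switch to C (1 → 7). Not NE.
(Up, C, S): Player 1 can switch to Down (2 → 5). Not NE.
(Up, C, T): Player 1 gets 3, best alternative 2; Player 2 gets 7, best alternative 2; Player 3 gets 9, best alternative 7. No profitable deviation — NE.
(Up, R, S): Player 1 gets 6, best alternative 4; Player 2 gets 4, best alternative 3; Player 3 gets 4, best alternative 1. No profitable deviation — NE.
(Up, R, T): Player 2 can switch to C (2 → 7). Not NE.
(Down, L, S): Player 2 can switch to C (2 → 9). Not NE.
(Down, L, T): Player 1 can switch to Up (3 → 8). Not NE.
(Down, C, S): Player 1 gets 5, best alternative 2; Player 2 gets 9, best alternative 2; Player 3 gets 3, best alternative 1. No profitable deviation — NE.
(Down, C, T): Player 1 can switch to Up (2 → 3). Not NE.
(Down, R, S): Player 1 can switch to Up (4 → 6). Not NE.
(Down, R, T): Player 1 can switch to Up (4 → 8). Not NE.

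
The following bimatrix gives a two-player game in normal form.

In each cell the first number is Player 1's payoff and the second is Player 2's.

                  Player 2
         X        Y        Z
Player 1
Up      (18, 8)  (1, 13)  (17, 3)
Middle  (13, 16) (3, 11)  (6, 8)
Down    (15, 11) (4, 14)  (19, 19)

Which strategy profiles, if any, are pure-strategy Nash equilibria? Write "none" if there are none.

Pure NE: (Down, Z)

(Up, X): Player 2 can switch to Y (8 → 13). Not NE.
(Up, Y): Player 1 can switch to Middle (1 → 3). Not NE.
(Up, Z): Player 1 can switch to Down (17 → 19). Not NE.
(Middle, X): Player 1 can switch to Up (13 → 18). Not NE.
(Middle, Y): Player 1 can switch to Down (3 → 4). Not NE.
(Middle, Z): Player 1 can switch to Up (6 → 17). Not NE.
(Down, X): Player 1 can switch to Up (15 → 18). Not NE.
(Down, Y): Player 2 can switch to Z (14 → 19). Not NE.
(Down, Z): Player 1 gets 19, best alternative 17; Player 2 gets 19, best alternative 14. No profitable deviation — NE.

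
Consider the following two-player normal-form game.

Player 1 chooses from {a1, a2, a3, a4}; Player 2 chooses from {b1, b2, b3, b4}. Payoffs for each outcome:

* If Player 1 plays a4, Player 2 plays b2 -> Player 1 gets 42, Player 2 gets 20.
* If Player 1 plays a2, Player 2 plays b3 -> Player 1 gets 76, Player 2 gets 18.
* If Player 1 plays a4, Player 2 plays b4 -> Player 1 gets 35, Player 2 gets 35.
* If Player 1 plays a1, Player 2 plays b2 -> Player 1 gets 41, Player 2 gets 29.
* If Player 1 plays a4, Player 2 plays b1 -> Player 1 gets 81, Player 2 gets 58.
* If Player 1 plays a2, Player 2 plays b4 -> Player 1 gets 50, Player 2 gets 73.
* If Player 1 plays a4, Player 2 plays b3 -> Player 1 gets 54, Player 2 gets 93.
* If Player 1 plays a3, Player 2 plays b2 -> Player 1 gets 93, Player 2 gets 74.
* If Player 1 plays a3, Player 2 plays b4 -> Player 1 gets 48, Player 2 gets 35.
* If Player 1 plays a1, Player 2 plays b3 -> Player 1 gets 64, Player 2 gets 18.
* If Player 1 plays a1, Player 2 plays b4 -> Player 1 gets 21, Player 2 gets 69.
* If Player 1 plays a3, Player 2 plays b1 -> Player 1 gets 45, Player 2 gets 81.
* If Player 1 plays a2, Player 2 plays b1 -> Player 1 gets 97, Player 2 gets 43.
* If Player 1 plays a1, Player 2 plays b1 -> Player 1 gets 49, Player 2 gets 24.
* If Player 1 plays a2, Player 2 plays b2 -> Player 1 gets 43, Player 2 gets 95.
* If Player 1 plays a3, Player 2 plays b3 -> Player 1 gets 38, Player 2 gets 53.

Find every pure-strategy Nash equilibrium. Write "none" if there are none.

Mark each player's best response to every combination of opponents' strategies; a profile where every player is best-responding is a pure Nash equilibrium.
Player 1 against b1: payoffs 49, 97, 45, 81 → best response a2.
Player 1 against b2: payoffs 41, 43, 93, 42 → best response a3.
Player 1 against b3: payoffs 64, 76, 38, 54 → best response a2.
Player 1 against b4: payoffs 21, 50, 48, 35 → best response a2.
Player 2 against a1: payoffs 24, 29, 18, 69 → best response b4.
Player 2 against a2: payoffs 43, 95, 18, 73 → best response b2.
Player 2 against a3: payoffs 81, 74, 53, 35 → best response b1.
Player 2 against a4: payoffs 58, 20, 93, 35 → best response b3.
No profile is a mutual best response for all players.

There is no pure-strategy Nash equilibrium.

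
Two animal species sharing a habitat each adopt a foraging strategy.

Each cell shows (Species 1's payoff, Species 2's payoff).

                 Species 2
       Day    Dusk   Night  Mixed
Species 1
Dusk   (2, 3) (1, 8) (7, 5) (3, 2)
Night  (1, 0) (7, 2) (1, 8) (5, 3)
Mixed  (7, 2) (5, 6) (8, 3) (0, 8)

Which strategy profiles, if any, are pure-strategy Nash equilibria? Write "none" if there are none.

Mark each player's best response to every combination of opponents' strategies; a profile where every player is best-responding is a pure Nash equilibrium.
Species 1 against Day: payoffs 2, 1, 7 → best response Mixed.
Species 1 against Dusk: payoffs 1, 7, 5 → best response Night.
Species 1 against Night: payoffs 7, 1, 8 → best response Mixed.
Species 1 against Mixed: payoffs 3, 5, 0 → best response Night.
Species 2 against Dusk: payoffs 3, 8, 5, 2 → best response Dusk.
Species 2 against Night: payoffs 0, 2, 8, 3 → best response Night.
Species 2 against Mixed: payoffs 2, 6, 3, 8 → best response Mixed.
No profile is a mutual best response for all players.

none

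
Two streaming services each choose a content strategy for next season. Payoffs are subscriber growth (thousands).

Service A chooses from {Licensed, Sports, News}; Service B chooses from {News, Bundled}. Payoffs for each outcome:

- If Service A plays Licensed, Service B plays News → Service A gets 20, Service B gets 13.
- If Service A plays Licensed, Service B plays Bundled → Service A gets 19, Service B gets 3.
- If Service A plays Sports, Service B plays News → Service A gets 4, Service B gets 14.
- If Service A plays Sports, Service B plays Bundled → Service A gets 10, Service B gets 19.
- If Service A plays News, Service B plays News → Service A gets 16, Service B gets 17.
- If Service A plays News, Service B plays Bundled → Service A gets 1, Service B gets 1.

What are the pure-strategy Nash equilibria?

Mark each player's best response to every combination of opponents' strategies; a profile where every player is best-responding is a pure Nash equilibrium.
Service A against News: payoffs 20, 4, 16 → best response Licensed.
Service A against Bundled: payoffs 19, 10, 1 → best response Licensed.
Service B against Licensed: payoffs 13, 3 → best response News.
Service B against Sports: payoffs 14, 19 → best response Bundled.
Service B against News: payoffs 17, 1 → best response News.
Mutual best responses: (Licensed, News).

(Licensed, News)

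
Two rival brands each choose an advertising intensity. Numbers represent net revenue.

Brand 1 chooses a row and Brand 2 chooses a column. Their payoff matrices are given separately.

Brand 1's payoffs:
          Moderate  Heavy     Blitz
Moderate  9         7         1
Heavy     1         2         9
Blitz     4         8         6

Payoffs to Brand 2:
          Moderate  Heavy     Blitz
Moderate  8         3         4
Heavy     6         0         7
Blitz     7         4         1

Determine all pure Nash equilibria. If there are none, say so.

Pure-strategy Nash equilibria: (Moderate, Moderate) and (Heavy, Blitz)

For each strategy profile, look for a profitable unilateral deviation.
(Moderate, Moderate): Brand 1 gets 9, best alternative 4; Brand 2 gets 8, best alternative 4. No profitable deviation — NE.
(Moderate, Heavy): Brand 1 can switch to Blitz (7 → 8). Not NE.
(Moderate, Blitz): Brand 1 can switch to Heavy (1 → 9). Not NE.
(Heavy, Moderate): Brand 1 can switch to Moderate (1 → 9). Not NE.
(Heavy, Heavy): Brand 1 can switch to Moderate (2 → 7). Not NE.
(Heavy, Blitz): Brand 1 gets 9, best alternative 6; Brand 2 gets 7, best alternative 6. No profitable deviation — NE.
(Blitz, Moderate): Brand 1 can switch to Moderate (4 → 9). Not NE.
(Blitz, Heavy): Brand 2 can switch to Moderate (4 → 7). Not NE.
(Blitz, Blitz): Brand 1 can switch to Heavy (6 → 9). Not NE.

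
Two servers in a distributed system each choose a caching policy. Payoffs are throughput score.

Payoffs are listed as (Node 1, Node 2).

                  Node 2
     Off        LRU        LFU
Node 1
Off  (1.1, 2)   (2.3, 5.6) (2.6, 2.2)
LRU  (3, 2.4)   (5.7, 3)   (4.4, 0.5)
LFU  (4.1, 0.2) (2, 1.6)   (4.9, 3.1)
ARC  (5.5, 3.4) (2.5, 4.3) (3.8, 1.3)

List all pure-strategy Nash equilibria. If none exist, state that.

Node 1 against Off: payoffs 1.1, 3, 4.1, 5.5 → best response ARC.
Node 1 against LRU: payoffs 2.3, 5.7, 2, 2.5 → best response LRU.
Node 1 against LFU: payoffs 2.6, 4.4, 4.9, 3.8 → best response LFU.
Node 2 against Off: payoffs 2, 5.6, 2.2 → best response LRU.
Node 2 against LRU: payoffs 2.4, 3, 0.5 → best response LRU.
Node 2 against LFU: payoffs 0.2, 1.6, 3.1 → best response LFU.
Node 2 against ARC: payoffs 3.4, 4.3, 1.3 → best response LRU.
Mutual best responses: (LRU, LRU); (LFU, LFU).

(LRU, LRU) and (LFU, LFU)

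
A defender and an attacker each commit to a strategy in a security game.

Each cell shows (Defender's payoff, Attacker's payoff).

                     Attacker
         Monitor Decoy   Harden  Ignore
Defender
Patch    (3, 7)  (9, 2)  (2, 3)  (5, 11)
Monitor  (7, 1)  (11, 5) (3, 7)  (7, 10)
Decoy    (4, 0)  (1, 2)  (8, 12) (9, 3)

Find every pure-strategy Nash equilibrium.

For each strategy profile, look for a profitable unilateral deviation.
(Patch, Monitor): Defender can switch to Monitor (3 → 7). Not NE.
(Patch, Decoy): Defender can switch to Monitor (9 → 11). Not NE.
(Patch, Harden): Defender can switch to Monitor (2 → 3). Not NE.
(Patch, Ignore): Defender can switch to Monitor (5 → 7). Not NE.
(Monitor, Monitor): Attacker can switch to Decoy (1 → 5). Not NE.
(Monitor, Decoy): Attacker can switch to Harden (5 → 7). Not NE.
(Monitor, Harden): Defender can switch to Decoy (3 → 8). Not NE.
(Monitor, Ignore): Defender can switch to Decoy (7 → 9). Not NE.
(Decoy, Harden): Defender gets 8, best alternative 3; Attacker gets 12, best alternative 3. No profitable deviation — NE.
(The remaining 3 profiles each have a profitable deviation by the same check.)

Pure NE: (Decoy, Harden)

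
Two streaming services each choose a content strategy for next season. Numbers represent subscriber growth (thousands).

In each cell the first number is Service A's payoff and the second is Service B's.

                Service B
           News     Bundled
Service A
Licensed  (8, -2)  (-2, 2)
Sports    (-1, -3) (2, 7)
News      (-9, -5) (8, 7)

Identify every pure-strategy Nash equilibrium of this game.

(News, Bundled)

Service A against News: payoffs 8, -1, -9 → best response Licensed.
Service A against Bundled: payoffs -2, 2, 8 → best response News.
Service B against Licensed: payoffs -2, 2 → best response Bundled.
Service B against Sports: payoffs -3, 7 → best response Bundled.
Service B against News: payoffs -5, 7 → best response Bundled.
Mutual best responses: (News, Bundled).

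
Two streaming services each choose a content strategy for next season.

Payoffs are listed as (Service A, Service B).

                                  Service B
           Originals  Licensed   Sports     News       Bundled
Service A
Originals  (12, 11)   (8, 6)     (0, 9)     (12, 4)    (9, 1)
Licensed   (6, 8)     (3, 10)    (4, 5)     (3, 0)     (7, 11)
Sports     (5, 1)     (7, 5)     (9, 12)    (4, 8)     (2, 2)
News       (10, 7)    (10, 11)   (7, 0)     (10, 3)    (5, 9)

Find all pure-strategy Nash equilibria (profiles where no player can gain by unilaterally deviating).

(Originals, Originals); (Sports, Sports); (News, Licensed)

Service A against Originals: payoffs 12, 6, 5, 10 → best response Originals.
Service A against Licensed: payoffs 8, 3, 7, 10 → best response News.
Service A against Sports: payoffs 0, 4, 9, 7 → best response Sports.
Service A against News: payoffs 12, 3, 4, 10 → best response Originals.
Service A against Bundled: payoffs 9, 7, 2, 5 → best response Originals.
Service B against Originals: payoffs 11, 6, 9, 4, 1 → best response Originals.
Service B against Licensed: payoffs 8, 10, 5, 0, 11 → best response Bundled.
Service B against Sports: payoffs 1, 5, 12, 8, 2 → best response Sports.
Service B against News: payoffs 7, 11, 0, 3, 9 → best response Licensed.
Mutual best responses: (Originals, Originals); (Sports, Sports); (News, Licensed).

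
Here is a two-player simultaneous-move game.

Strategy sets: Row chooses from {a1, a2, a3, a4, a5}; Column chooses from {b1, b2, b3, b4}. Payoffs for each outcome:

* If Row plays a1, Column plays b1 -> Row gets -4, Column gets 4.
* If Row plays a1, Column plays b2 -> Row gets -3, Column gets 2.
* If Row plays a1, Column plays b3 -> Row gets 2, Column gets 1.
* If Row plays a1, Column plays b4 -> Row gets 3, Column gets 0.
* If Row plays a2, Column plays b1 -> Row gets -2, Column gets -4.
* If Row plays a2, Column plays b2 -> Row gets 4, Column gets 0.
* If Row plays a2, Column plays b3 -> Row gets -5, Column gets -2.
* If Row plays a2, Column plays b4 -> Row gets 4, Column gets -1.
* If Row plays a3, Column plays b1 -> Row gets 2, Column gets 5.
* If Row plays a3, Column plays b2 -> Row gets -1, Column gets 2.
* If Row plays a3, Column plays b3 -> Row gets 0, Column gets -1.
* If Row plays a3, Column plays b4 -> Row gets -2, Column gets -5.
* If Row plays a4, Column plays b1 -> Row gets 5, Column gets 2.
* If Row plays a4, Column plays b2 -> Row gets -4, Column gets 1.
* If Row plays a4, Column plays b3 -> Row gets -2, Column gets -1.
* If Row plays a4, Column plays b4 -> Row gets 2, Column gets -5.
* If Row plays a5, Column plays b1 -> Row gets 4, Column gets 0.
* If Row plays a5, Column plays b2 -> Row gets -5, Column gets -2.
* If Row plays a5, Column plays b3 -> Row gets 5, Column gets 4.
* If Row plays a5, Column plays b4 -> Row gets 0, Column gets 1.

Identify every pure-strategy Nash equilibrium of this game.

(a2, b2), (a4, b1), (a5, b3)

(a1, b1): Row can switch to a2 (-4 → -2). Not NE.
(a1, b2): Row can switch to a2 (-3 → 4). Not NE.
(a1, b3): Row can switch to a5 (2 → 5). Not NE.
(a1, b4): Row can switch to a2 (3 → 4). Not NE.
(a2, b1): Row can switch to a3 (-2 → 2). Not NE.
(a2, b2): Row gets 4, best alternative -1; Column gets 0, best alternative -1. No profitable deviation — NE.
(a2, b3): Row can switch to a1 (-5 → 2). Not NE.
(a4, b1): Row gets 5, best alternative 4; Column gets 2, best alternative 1. No profitable deviation — NE.
(a5, b3): Row gets 5, best alternative 2; Column gets 4, best alternative 1. No profitable deviation — NE.
(The remaining 11 profiles each have a profitable deviation by the same check.)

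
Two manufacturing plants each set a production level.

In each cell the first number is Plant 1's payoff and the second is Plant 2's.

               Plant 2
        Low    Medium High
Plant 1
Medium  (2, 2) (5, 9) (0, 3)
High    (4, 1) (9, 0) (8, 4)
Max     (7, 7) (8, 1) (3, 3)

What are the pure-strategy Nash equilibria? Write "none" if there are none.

Plant 1 against Low: payoffs 2, 4, 7 → best response Max.
Plant 1 against Medium: payoffs 5, 9, 8 → best response High.
Plant 1 against High: payoffs 0, 8, 3 → best response High.
Plant 2 against Medium: payoffs 2, 9, 3 → best response Medium.
Plant 2 against High: payoffs 1, 0, 4 → best response High.
Plant 2 against Max: payoffs 7, 1, 3 → best response Low.
Mutual best responses: (High, High); (Max, Low).

Pure-strategy Nash equilibria: (High, High); (Max, Low)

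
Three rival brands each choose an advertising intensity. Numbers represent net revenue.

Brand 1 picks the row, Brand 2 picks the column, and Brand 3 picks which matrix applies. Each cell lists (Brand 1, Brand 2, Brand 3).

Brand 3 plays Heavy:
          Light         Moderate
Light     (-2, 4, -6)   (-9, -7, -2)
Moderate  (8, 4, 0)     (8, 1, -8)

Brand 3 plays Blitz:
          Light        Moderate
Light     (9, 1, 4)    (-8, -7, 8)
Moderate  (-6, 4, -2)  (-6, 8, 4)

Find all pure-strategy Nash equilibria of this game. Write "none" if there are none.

Pure-strategy Nash equilibria: (Light, Light, Blitz); (Moderate, Light, Heavy); (Moderate, Moderate, Blitz)

For each strategy profile, look for a profitable unilateral deviation.
(Light, Light, Heavy): Brand 1 can switch to Moderate (-2 → 8). Not NE.
(Light, Light, Blitz): Brand 1 gets 9, best alternative -6; Brand 2 gets 1, best alternative -7; Brand 3 gets 4, best alternative -6. No profitable deviation — NE.
(Light, Moderate, Heavy): Brand 1 can switch to Moderate (-9 → 8). Not NE.
(Light, Moderate, Blitz): Brand 1 can switch to Moderate (-8 → -6). Not NE.
(Moderate, Light, Heavy): Brand 1 gets 8, best alternative -2; Brand 2 gets 4, best alternative 1; Brand 3 gets 0, best alternative -2. No profitable deviation — NE.
(Moderate, Light, Blitz): Brand 1 can switch to Light (-6 → 9). Not NE.
(Moderate, Moderate, Heavy): Brand 2 can switch to Light (1 → 4). Not NE.
(Moderate, Moderate, Blitz): Brand 1 gets -6, best alternative -8; Brand 2 gets 8, best alternative 4; Brand 3 gets 4, best alternative -8. No profitable deviation — NE.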